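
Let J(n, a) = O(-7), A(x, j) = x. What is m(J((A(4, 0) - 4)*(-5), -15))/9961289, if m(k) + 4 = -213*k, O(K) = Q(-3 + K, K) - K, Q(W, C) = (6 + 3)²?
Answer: -18748/9961289 ≈ -0.0018821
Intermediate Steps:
Q(W, C) = 81 (Q(W, C) = 9² = 81)
O(K) = 81 - K
J(n, a) = 88 (J(n, a) = 81 - 1*(-7) = 81 + 7 = 88)
m(k) = -4 - 213*k
m(J((A(4, 0) - 4)*(-5), -15))/9961289 = (-4 - 213*88)/9961289 = (-4 - 18744)*(1/9961289) = -18748*1/9961289 = -18748/9961289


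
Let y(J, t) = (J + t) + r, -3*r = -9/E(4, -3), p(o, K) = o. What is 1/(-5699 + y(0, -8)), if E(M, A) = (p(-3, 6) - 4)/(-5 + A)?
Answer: -7/39925 ≈ -0.00017533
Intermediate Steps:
E(M, A) = -7/(-5 + A) (E(M, A) = (-3 - 4)/(-5 + A) = -7/(-5 + A))
r = 24/7 (r = -(-3)/((-7/(-5 - 3))) = -(-3)/((-7/(-8))) = -(-3)/((-7*(-1/8))) = -(-3)/7/8 = -(-3)*8/7 = -1/3*(-72/7) = 24/7 ≈ 3.4286)
y(J, t) = 24/7 + J + t (y(J, t) = (J + t) + 24/7 = 24/7 + J + t)
1/(-5699 + y(0, -8)) = 1/(-5699 + (24/7 + 0 - 8)) = 1/(-5699 - 32/7) = 1/(-39925/7) = -7/39925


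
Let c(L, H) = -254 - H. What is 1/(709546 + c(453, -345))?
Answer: 1/709637 ≈ 1.4092e-6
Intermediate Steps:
1/(709546 + c(453, -345)) = 1/(709546 + (-254 - 1*(-345))) = 1/(709546 + (-254 + 345)) = 1/(709546 + 91) = 1/709637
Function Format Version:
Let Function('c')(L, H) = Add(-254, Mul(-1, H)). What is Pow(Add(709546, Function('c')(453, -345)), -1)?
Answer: Rational(1, 709637) ≈ 1.4092e-6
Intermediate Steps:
Pow(Add(709546, Function('c')(453, -345)), -1) = Pow(Add(709546, Add(-254, Mul(-1, -345))), -1) = Pow(Add(709546, Add(-254, 345)), -1) = Pow(Add(709546, 91), -1) = Pow(709637, -1) = Rational(1, 709637)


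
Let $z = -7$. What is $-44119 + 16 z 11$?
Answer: $-45351$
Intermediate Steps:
$-44119 + 16 z 11 = -44119 + 16 \left(-7\right) 11 = -44119 - 1232 = -45351$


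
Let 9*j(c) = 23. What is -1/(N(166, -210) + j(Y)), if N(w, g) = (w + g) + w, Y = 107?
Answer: -9/1121 ≈ -0.0080286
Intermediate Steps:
N(w, g) = g + 2*w (N(w, g) = (g + w) + w = g + 2*w)
j(c) = 23/9 (j(c) = (1/9)*23 = 23/9)
-1/(N(166, -210) + j(Y)) = -1/((-210 + 2*166) + 23/9) = -1/((-210 + 332) + 23/9) = -1/(122 + 23/9) = -1/1121/9 = -1*9/1121 = -9/1121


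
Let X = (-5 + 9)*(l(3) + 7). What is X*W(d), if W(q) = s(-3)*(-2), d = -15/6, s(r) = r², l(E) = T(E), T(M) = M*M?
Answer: -1152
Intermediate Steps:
T(M) = M²
l(E) = E²
X = 64 (X = (-5 + 9)*(3² + 7) = 4*(9 + 7) = 4*16 = 64)
d = -5/2 (d = -15*⅙ = -5/2 ≈ -2.5000)
W(q) = -18 (W(q) = (-3)²*(-2) = 9*(-2) = -18)
X*W(d) = 64*(-18) = -1152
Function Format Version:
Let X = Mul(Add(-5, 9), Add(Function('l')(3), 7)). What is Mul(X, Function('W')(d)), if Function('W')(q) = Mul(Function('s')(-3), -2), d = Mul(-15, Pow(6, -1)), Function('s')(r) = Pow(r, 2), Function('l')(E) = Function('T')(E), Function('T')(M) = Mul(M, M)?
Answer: -1152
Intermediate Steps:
Function('T')(M) = Pow(M, 2)
Function('l')(E) = Pow(E, 2)
X = 64 (X = Mul(Add(-5, 9), Add(Pow(3, 2), 7)) = Mul(4, Add(9, 7)) = Mul(4, 16) = 64)
d = Rational(-5, 2) (d = Mul(-15, Rational(1, 6)) = Rational(-5, 2) ≈ -2.5000)
Function('W')(q) = -18 (Function('W')(q) = Mul(Pow(-3, 2), -2) = Mul(9, -2) = -18)
Mul(X, Function('W')(d)) = Mul(64, -18) = -1152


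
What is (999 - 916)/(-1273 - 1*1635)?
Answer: -83/2908 ≈ -0.028542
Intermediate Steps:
(999 - 916)/(-1273 - 1*1635) = 83/(-1273 - 1635) = 83/(-2908) = 83*(-1/2908) = -83/2908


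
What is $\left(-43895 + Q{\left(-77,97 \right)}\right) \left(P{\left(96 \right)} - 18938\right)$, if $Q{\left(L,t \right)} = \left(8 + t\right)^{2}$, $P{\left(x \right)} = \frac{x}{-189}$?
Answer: $\frac{39218051620}{63} \approx 6.2251 \cdot 10^{8}$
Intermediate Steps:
$P{\left(x \right)} = - \frac{x}{189}$ ($P{\left(x \right)} = x \left(- \frac{1}{189}\right) = - \frac{x}{189}$)
$\left(-43895 + Q{\left(-77,97 \right)}\right) \left(P{\left(96 \right)} - 18938\right) = \left(-43895 + \left(8 + 97\right)^{2}\right) \left(\left(- \frac{1}{189}\right) 96 - 18938\right) = \left(-43895 + 105^{2}\right) \left(- \frac{32}{63} - 18938\right) = \left(-43895 + 11025\right) \left(- \frac{1193126}{63}\right) = \left(-32870\right) \left(- \frac{1193126}{63}\right) = \frac{39218051620}{63}$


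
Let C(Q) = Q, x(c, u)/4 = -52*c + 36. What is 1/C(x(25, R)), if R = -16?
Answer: -1/5056 ≈ -0.00019778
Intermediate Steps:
x(c, u) = 144 - 208*c (x(c, u) = 4*(-52*c + 36) = 4*(36 - 52*c) = 144 - 208*c)
1/C(x(25, R)) = 1/(144 - 208*25) = 1/(144 - 5200) = 1/(-5056) = -1/5056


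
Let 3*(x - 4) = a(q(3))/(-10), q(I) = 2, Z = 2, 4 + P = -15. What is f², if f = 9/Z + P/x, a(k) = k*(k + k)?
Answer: 1089/3136 ≈ 0.34726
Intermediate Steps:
P = -19 (P = -4 - 15 = -19)
a(k) = 2*k² (a(k) = k*(2*k) = 2*k²)
x = 56/15 (x = 4 + ((2*2²)/(-10))/3 = 4 + ((2*4)*(-⅒))/3 = 4 + (8*(-⅒))/3 = 4 + (⅓)*(-⅘) = 4 - 4/15 = 56/15 ≈ 3.7333)
f = -33/56 (f = 9/2 - 19/56/15 = 9*(½) - 19*15/56 = 9/2 - 285/56 = -33/56 ≈ -0.58929)
f² = (-33/56)² = 1089/3136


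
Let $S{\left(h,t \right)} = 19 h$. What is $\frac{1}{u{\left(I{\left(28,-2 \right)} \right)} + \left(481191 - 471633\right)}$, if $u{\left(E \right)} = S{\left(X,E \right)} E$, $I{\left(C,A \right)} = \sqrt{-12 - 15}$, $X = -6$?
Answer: $\frac{59}{566088} + \frac{19 i \sqrt{3}}{5094792} \approx 0.00010422 + 6.4593 \cdot 10^{-6} i$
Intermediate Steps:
$I{\left(C,A \right)} = 3 i \sqrt{3}$ ($I{\left(C,A \right)} = \sqrt{-27} = 3 i \sqrt{3}$)
$u{\left(E \right)} = - 114 E$ ($u{\left(E \right)} = 19 \left(-6\right) E = - 114 E$)
$\frac{1}{u{\left(I{\left(28,-2 \right)} \right)} + \left(481191 - 471633\right)} = \frac{1}{- 114 \cdot 3 i \sqrt{3} + \left(481191 - 471633\right)} = \frac{1}{- 342 i \sqrt{3} + 9558} = \frac{1}{9558 - 342 i \sqrt{3}}$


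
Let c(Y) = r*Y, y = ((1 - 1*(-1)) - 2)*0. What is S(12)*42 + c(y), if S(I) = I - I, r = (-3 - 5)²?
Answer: 0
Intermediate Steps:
r = 64 (r = (-8)² = 64)
y = 0 (y = ((1 + 1) - 2)*0 = (2 - 2)*0 = 0*0 = 0)
c(Y) = 64*Y
S(I) = 0
S(12)*42 + c(y) = 0*42 + 64*0 = 0 + 0 = 0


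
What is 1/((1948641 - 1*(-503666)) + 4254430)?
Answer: 1/6706737 ≈ 1.4910e-7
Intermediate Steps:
1/((1948641 - 1*(-503666)) + 4254430) = 1/((1948641 + 503666) + 4254430) = 1/(2452307 + 4254430) = 1/6706737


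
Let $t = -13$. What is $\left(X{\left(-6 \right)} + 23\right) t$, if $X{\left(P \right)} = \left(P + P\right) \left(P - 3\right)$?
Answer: $-1703$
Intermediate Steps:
$X{\left(P \right)} = 2 P \left(-3 + P\right)$
$\left(X{\left(-6 \right)} + 23\right) t = \left(2 \left(-6\right) \left(-3 - 6\right) + 23\right) \left(-13\right) = \left(2 \left(-6\right) \left(-9\right) + 23\right) \left(-13\right) = \left(108 + 23\right) \left(-13\right) = 131 \left(-13\right) = -1703$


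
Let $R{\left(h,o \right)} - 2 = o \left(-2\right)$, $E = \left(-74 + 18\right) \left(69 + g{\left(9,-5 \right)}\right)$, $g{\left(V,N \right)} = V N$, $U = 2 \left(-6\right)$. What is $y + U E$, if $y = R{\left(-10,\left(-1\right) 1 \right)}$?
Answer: $16132$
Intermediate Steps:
$U = -12$
$g{\left(V,N \right)} = N V$
$E = -1344$ ($E = \left(-74 + 18\right) \left(69 - 45\right) = - 56 \left(69 - 45\right) = \left(-56\right) 24 = -1344$)
$R{\left(h,o \right)} = 2 - 2 o$ ($R{\left(h,o \right)} = 2 + o \left(-2\right) = 2 - 2 o$)
$y = 4$ ($y = 2 - 2 \left(\left(-1\right) 1\right) = 2 - -2 = 2 + 2 = 4$)
$y + U E = 4 - -16128 = 4 + 16128 = 16132$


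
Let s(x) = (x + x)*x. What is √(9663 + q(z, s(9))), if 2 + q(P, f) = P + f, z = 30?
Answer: √9853 ≈ 99.262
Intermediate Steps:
s(x) = 2*x² (s(x) = (2*x)*x = 2*x²)
q(P, f) = -2 + P + f (q(P, f) = -2 + (P + f) = -2 + P + f)
√(9663 + q(z, s(9))) = √(9663 + (-2 + 30 + 2*9²)) = √(9663 + (-2 + 30 + 2*81)) = √(9663 + (-2 + 30 + 162)) = √(9663 + 190) = √9853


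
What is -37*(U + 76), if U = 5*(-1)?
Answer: -2627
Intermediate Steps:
U = -5
-37*(U + 76) = -37*(-5 + 76) = -37*71 = -2627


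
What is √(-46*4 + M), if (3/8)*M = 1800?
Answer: 2*√1154 ≈ 67.941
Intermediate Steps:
M = 4800 (M = (8/3)*1800 = 4800)
√(-46*4 + M) = √(-46*4 + 4800) = √(-184 + 4800) = √4616 = 2*√1154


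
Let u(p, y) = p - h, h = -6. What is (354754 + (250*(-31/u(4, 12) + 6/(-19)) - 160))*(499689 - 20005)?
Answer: 3223985424724/19 ≈ 1.6968e+11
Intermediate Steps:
u(p, y) = 6 + p (u(p, y) = p - 1*(-6) = p + 6 = 6 + p)
(354754 + (250*(-31/u(4, 12) + 6/(-19)) - 160))*(499689 - 20005) = (354754 + (250*(-31/(6 + 4) + 6/(-19)) - 160))*(499689 - 20005) = (354754 + (250*(-31/10 + 6*(-1/19)) - 160))*479684 = (354754 + (250*(-31*1/10 - 6/19) - 160))*479684 = (354754 + (250*(-31/10 - 6/19) - 160))*479684 = (354754 + (250*(-649/190) - 160))*479684 = (354754 + (-16225/19 - 160))*479684 = (354754 - 19265/19)*479684 = (6721061/19)*479684 = 3223985424724/19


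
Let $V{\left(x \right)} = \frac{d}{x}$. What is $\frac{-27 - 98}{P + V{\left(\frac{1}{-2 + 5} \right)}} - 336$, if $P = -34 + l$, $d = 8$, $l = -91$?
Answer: $- \frac{33811}{101} \approx -334.76$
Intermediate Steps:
$V{\left(x \right)} = \frac{8}{x}$
$P = -125$ ($P = -34 - 91 = -125$)
$\frac{-27 - 98}{P + V{\left(\frac{1}{-2 + 5} \right)}} - 336 = \frac{-27 - 98}{-125 + \frac{8}{\frac{1}{-2 + 5}}} - 336 = - \frac{125}{-125 + \frac{8}{\frac{1}{3}}} - 336 = - \frac{125}{-125 + 8 \frac{1}{\frac{1}{3}}} - 336 = - \frac{125}{-125 + 8 \cdot 3} - 336 = - \frac{125}{-125 + 24} - 336 = - \frac{125}{-101} - 336 = \left(-125\right) \left(- \frac{1}{101}\right) - 336 = \frac{125}{101} - 336 = - \frac{33811}{101}$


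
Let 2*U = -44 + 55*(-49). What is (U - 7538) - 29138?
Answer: -76091/2 ≈ -38046.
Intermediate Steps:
U = -2739/2 (U = (-44 + 55*(-49))/2 = (-44 - 2695)/2 = (½)*(-2739) = -2739/2 ≈ -1369.5)
(U - 7538) - 29138 = (-2739/2 - 7538) - 29138 = -17815/2 - 29138 = -76091/2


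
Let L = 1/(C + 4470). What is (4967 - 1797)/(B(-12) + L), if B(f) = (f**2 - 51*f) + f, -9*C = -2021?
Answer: 133935670/31434753 ≈ 4.2607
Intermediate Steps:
C = 2021/9 (C = -1/9*(-2021) = 2021/9 ≈ 224.56)
L = 9/42251 (L = 1/(2021/9 + 4470) = 1/(42251/9) = 9/42251 ≈ 0.00021301)
B(f) = f**2 - 50*f
(4967 - 1797)/(B(-12) + L) = (4967 - 1797)/(-12*(-50 - 12) + 9/42251) = 3170/(-12*(-62) + 9/42251) = 3170/(744 + 9/42251) = 3170/(31434753/42251) = 3170*(42251/31434753) = 133935670/31434753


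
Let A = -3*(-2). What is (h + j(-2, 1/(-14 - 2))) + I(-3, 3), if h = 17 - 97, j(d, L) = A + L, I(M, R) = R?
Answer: -1137/16 ≈ -71.063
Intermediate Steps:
A = 6
j(d, L) = 6 + L
h = -80
(h + j(-2, 1/(-14 - 2))) + I(-3, 3) = (-80 + (6 + 1/(-14 - 2))) + 3 = (-80 + (6 + 1/(-16))) + 3 = (-80 + (6 - 1/16)) + 3 = (-80 + 95/16) + 3 = -1185/16 + 3 = -1137/16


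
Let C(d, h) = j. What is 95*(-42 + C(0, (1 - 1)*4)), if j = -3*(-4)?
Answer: -2850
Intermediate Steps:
j = 12
C(d, h) = 12
95*(-42 + C(0, (1 - 1)*4)) = 95*(-42 + 12) = 95*(-30) = -2850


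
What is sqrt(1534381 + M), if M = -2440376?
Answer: I*sqrt(905995) ≈ 951.84*I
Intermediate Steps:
sqrt(1534381 + M) = sqrt(1534381 - 2440376) = sqrt(-905995) = I*sqrt(905995)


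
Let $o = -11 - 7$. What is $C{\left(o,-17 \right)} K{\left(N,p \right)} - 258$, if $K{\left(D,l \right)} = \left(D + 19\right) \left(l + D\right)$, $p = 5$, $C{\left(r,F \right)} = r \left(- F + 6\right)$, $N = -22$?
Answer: $-21372$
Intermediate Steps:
$o = -18$ ($o = -11 - 7 = -18$)
$C{\left(r,F \right)} = r \left(6 - F\right)$
$K{\left(D,l \right)} = \left(19 + D\right) \left(D + l\right)$
$C{\left(o,-17 \right)} K{\left(N,p \right)} - 258 = - 18 \left(6 - -17\right) \left(\left(-22\right)^{2} + 19 \left(-22\right) + 19 \cdot 5 - 110\right) - 258 = - 18 \left(6 + 17\right) \left(484 - 418 + 95 - 110\right) - 258 = \left(-18\right) 23 \cdot 51 - 258 = \left(-414\right) 51 - 258 = -21114 - 258 = -21372$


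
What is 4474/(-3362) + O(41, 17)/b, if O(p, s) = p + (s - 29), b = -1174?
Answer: -2674987/1973494 ≈ -1.3555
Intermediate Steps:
O(p, s) = -29 + p + s (O(p, s) = p + (-29 + s) = -29 + p + s)
4474/(-3362) + O(41, 17)/b = 4474/(-3362) + (-29 + 41 + 17)/(-1174) = 4474*(-1/3362) + 29*(-1/1174) = -2237/1681 - 29/1174 = -2674987/1973494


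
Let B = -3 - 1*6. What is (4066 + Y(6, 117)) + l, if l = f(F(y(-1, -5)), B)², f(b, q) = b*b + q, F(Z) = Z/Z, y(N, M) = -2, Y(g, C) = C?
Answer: 4247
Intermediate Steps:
F(Z) = 1
B = -9 (B = -3 - 6 = -9)
f(b, q) = q + b² (f(b, q) = b² + q = q + b²)
l = 64 (l = (-9 + 1²)² = (-9 + 1)² = (-8)² = 64)
(4066 + Y(6, 117)) + l = (4066 + 117) + 64 = 4183 + 64 = 4247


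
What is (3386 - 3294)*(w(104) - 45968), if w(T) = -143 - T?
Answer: -4251780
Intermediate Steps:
(3386 - 3294)*(w(104) - 45968) = (3386 - 3294)*((-143 - 1*104) - 45968) = 92*((-143 - 104) - 45968) = 92*(-247 - 45968) = 92*(-46215) = -4251780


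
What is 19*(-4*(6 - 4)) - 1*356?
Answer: -508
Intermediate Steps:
19*(-4*(6 - 4)) - 1*356 = 19*(-4*2) - 356 = 19*(-8) - 356 = -152 - 356 = -508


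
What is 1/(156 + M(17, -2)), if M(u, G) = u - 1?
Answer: 1/172 ≈ 0.0058140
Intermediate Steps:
M(u, G) = -1 + u
1/(156 + M(17, -2)) = 1/(156 + (-1 + 17)) = 1/(156 + 16) = 1/172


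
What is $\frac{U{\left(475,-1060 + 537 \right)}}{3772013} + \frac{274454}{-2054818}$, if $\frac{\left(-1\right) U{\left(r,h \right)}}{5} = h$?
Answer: $- \frac{514935353416}{3875400104317} \approx -0.13287$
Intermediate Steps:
$U{\left(r,h \right)} = - 5 h$
$\frac{U{\left(475,-1060 + 537 \right)}}{3772013} + \frac{274454}{-2054818} = \frac{\left(-5\right) \left(-1060 + 537\right)}{3772013} + \frac{274454}{-2054818} = \left(-5\right) \left(-523\right) \frac{1}{3772013} + 274454 \left(- \frac{1}{2054818}\right) = 2615 \cdot \frac{1}{3772013} - \frac{137227}{1027409} = \frac{2615}{3772013} - \frac{137227}{1027409} = - \frac{514935353416}{3875400104317}$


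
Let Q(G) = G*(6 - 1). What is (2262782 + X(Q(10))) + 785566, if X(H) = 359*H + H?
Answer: 3066348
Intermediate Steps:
Q(G) = 5*G (Q(G) = G*5 = 5*G)
X(H) = 360*H
(2262782 + X(Q(10))) + 785566 = (2262782 + 360*(5*10)) + 785566 = (2262782 + 360*50) + 785566 = (2262782 + 18000) + 785566 = 2280782 + 785566 = 3066348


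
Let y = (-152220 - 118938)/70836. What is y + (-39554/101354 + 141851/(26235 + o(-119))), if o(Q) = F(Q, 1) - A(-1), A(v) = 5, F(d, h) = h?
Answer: 1098139652597/923165577466 ≈ 1.1895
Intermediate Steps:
o(Q) = -4 (o(Q) = 1 - 1*5 = 1 - 5 = -4)
y = -45193/11806 (y = -271158*1/70836 = -45193/11806 ≈ -3.8280)
y + (-39554/101354 + 141851/(26235 + o(-119))) = -45193/11806 + (-39554/101354 + 141851/(26235 - 4)) = -45193/11806 + (-39554*1/101354 + 141851/26231) = -45193/11806 + (-19777/50677 + 141851*(1/26231)) = -45193/11806 + (-19777/50677 + 141851/26231) = -45193/11806 + 392341920/78194611 = 1098139652597/923165577466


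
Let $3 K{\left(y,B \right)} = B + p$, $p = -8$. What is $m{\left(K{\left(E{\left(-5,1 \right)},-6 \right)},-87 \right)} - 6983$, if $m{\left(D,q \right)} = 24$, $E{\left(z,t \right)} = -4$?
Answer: $-6959$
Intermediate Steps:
$K{\left(y,B \right)} = - \frac{8}{3} + \frac{B}{3}$ ($K{\left(y,B \right)} = \frac{B - 8}{3} = \frac{-8 + B}{3} = - \frac{8}{3} + \frac{B}{3}$)
$m{\left(K{\left(E{\left(-5,1 \right)},-6 \right)},-87 \right)} - 6983 = 24 - 6983 = -6959$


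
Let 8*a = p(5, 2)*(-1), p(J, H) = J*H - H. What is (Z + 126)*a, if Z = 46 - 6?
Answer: -166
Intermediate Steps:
p(J, H) = -H + H*J (p(J, H) = H*J - H = -H + H*J)
Z = 40
a = -1 (a = ((2*(-1 + 5))*(-1))/8 = ((2*4)*(-1))/8 = (8*(-1))/8 = (⅛)*(-8) = -1)
(Z + 126)*a = (40 + 126)*(-1) = 166*(-1) = -166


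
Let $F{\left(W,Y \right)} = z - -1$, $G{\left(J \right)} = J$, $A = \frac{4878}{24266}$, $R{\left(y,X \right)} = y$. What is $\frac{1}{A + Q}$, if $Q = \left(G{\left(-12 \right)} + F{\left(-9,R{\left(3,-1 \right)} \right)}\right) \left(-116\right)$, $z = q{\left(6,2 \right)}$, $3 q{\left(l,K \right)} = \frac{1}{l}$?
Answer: $\frac{109197}{138653609} \approx 0.00078755$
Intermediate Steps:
$q{\left(l,K \right)} = \frac{1}{3 l}$
$z = \frac{1}{18}$ ($z = \frac{1}{3 \cdot 6} = \frac{1}{3} \cdot \frac{1}{6} = \frac{1}{18} \approx 0.055556$)
$A = \frac{2439}{12133}$ ($A = 4878 \cdot \frac{1}{24266} = \frac{2439}{12133} \approx 0.20102$)
$F{\left(W,Y \right)} = \frac{19}{18}$ ($F{\left(W,Y \right)} = \frac{1}{18} - -1 = \frac{1}{18} + 1 = \frac{19}{18}$)
$Q = \frac{11426}{9}$ ($Q = \left(-12 + \frac{19}{18}\right) \left(-116\right) = \left(- \frac{197}{18}\right) \left(-116\right) = \frac{11426}{9} \approx 1269.6$)
$\frac{1}{A + Q} = \frac{1}{\frac{2439}{12133} + \frac{11426}{9}} = \frac{1}{\frac{138653609}{109197}} = \frac{109197}{138653609}$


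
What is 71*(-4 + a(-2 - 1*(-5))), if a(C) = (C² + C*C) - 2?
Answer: 852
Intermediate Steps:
a(C) = -2 + 2*C² (a(C) = (C² + C²) - 2 = 2*C² - 2 = -2 + 2*C²)
71*(-4 + a(-2 - 1*(-5))) = 71*(-4 + (-2 + 2*(-2 - 1*(-5))²)) = 71*(-4 + (-2 + 2*(-2 + 5)²)) = 71*(-4 + (-2 + 2*3²)) = 71*(-4 + (-2 + 2*9)) = 71*(-4 + (-2 + 18)) = 71*(-4 + 16) = 71*12 = 852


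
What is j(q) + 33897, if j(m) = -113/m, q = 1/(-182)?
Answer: 54463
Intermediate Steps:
q = -1/182 ≈ -0.0054945
j(q) + 33897 = -113/(-1/182) + 33897 = -113*(-182) + 33897 = 20566 + 33897 = 54463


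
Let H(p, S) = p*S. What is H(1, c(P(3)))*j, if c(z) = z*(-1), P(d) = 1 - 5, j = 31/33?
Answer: 124/33 ≈ 3.7576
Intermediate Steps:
j = 31/33 (j = 31*(1/33) = 31/33 ≈ 0.93939)
P(d) = -4
c(z) = -z
H(p, S) = S*p
H(1, c(P(3)))*j = (-1*(-4)*1)*(31/33) = (4*1)*(31/33) = 4*(31/33) = 124/33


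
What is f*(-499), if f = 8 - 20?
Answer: 5988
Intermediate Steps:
f = -12
f*(-499) = -12*(-499) = 5988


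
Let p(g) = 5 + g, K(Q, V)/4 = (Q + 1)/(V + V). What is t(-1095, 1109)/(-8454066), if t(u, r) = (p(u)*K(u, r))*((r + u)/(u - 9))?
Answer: 2086805/646913584386 ≈ 3.2258e-6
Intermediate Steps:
K(Q, V) = 2*(1 + Q)/V (K(Q, V) = 4*((Q + 1)/(V + V)) = 4*((1 + Q)/((2*V))) = 4*((1 + Q)*(1/(2*V))) = 4*((1 + Q)/(2*V)) = 2*(1 + Q)/V)
t(u, r) = 2*(1 + u)*(5 + u)*(r + u)/(r*(-9 + u)) (t(u, r) = ((5 + u)*(2*(1 + u)/r))*((r + u)/(u - 9)) = (2*(1 + u)*(5 + u)/r)*((r + u)/(-9 + u)) = 2*(1 + u)*(5 + u)*(r + u)/(r*(-9 + u)))
t(-1095, 1109)/(-8454066) = (2*(1 - 1095)*(5 - 1095)*(1109 - 1095)/(1109*(-9 - 1095)))/(-8454066) = (2*(1/1109)*(-1094)*(-1090)*14/(-1104))*(-1/8454066) = (2*(1/1109)*(-1/1104)*(-1094)*(-1090)*14)*(-1/8454066) = -2086805/76521*(-1/8454066) = 2086805/646913584386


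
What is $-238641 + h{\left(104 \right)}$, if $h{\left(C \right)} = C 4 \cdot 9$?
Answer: $-234897$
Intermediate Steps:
$h{\left(C \right)} = 36 C$ ($h{\left(C \right)} = 4 C 9 = 36 C$)
$-238641 + h{\left(104 \right)} = -238641 + 36 \cdot 104 = -238641 + 3744 = -234897$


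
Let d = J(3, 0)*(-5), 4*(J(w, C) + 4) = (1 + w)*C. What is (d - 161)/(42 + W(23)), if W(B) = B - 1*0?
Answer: -141/65 ≈ -2.1692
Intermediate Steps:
J(w, C) = -4 + C*(1 + w)/4 (J(w, C) = -4 + ((1 + w)*C)/4 = -4 + (C*(1 + w))/4 = -4 + C*(1 + w)/4)
d = 20 (d = (-4 + (¼)*0 + (¼)*0*3)*(-5) = (-4 + 0 + 0)*(-5) = -4*(-5) = 20)
W(B) = B (W(B) = B + 0 = B)
(d - 161)/(42 + W(23)) = (20 - 161)/(42 + 23) = -141/65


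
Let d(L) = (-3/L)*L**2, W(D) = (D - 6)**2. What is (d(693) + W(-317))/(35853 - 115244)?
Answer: -102250/79391 ≈ -1.2879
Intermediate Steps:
W(D) = (-6 + D)**2
d(L) = -3*L
(d(693) + W(-317))/(35853 - 115244) = (-3*693 + (-6 - 317)**2)/(35853 - 115244) = (-2079 + (-323)**2)/(-79391) = (-2079 + 104329)*(-1/79391) = 102250*(-1/79391) = -102250/79391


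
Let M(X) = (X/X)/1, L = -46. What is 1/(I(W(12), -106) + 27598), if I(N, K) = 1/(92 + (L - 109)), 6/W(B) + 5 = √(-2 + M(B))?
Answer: 63/1738673 ≈ 3.6235e-5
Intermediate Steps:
M(X) = 1 (M(X) = 1*1 = 1)
W(B) = 3*(-5 - I)/13 (W(B) = 6/(-5 + √(-2 + 1)) = 6/(-5 + √(-1)) = 6/(-5 + I) = 6*((-5 - I)/26) = 3*(-5 - I)/13)
I(N, K) = -1/63 (I(N, K) = 1/(92 + (-46 - 109)) = 1/(92 - 155) = 1/(-63) = -1/63)
1/(I(W(12), -106) + 27598) = 1/(-1/63 + 27598) = 1/(1738673/63) = 63/1738673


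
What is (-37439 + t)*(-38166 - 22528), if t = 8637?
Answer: 1748108588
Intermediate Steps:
(-37439 + t)*(-38166 - 22528) = (-37439 + 8637)*(-38166 - 22528) = -28802*(-60694) = 1748108588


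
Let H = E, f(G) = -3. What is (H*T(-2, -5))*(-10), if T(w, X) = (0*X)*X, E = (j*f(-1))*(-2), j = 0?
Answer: 0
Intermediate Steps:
E = 0 (E = (0*(-3))*(-2) = 0*(-2) = 0)
H = 0
T(w, X) = 0 (T(w, X) = 0*X = 0)
(H*T(-2, -5))*(-10) = (0*0)*(-10) = 0*(-10) = 0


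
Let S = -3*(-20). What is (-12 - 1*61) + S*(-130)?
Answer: -7873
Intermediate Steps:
S = 60
(-12 - 1*61) + S*(-130) = (-12 - 1*61) + 60*(-130) = (-12 - 61) - 7800 = -73 - 7800 = -7873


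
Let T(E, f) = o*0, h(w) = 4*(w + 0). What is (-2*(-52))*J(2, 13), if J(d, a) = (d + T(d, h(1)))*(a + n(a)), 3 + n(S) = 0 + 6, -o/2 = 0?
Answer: 3328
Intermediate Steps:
o = 0 (o = -2*0 = 0)
h(w) = 4*w
n(S) = 3 (n(S) = -3 + (0 + 6) = -3 + 6 = 3)
T(E, f) = 0 (T(E, f) = 0*0 = 0)
J(d, a) = d*(3 + a) (J(d, a) = (d + 0)*(a + 3) = d*(3 + a))
(-2*(-52))*J(2, 13) = (-2*(-52))*(2*(3 + 13)) = 104*(2*16) = 104*32 = 3328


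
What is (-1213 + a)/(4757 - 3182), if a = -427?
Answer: -328/315 ≈ -1.0413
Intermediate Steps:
(-1213 + a)/(4757 - 3182) = (-1213 - 427)/(4757 - 3182) = -1640/1575 = -1640*1/1575 = -328/315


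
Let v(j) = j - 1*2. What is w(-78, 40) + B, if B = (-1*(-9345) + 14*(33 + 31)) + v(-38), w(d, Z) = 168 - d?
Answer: 10447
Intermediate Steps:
v(j) = -2 + j (v(j) = j - 2 = -2 + j)
B = 10201 (B = (-1*(-9345) + 14*(33 + 31)) + (-2 - 38) = (9345 + 14*64) - 40 = (9345 + 896) - 40 = 10241 - 40 = 10201)
w(-78, 40) + B = (168 - 1*(-78)) + 10201 = (168 + 78) + 10201 = 246 + 10201 = 10447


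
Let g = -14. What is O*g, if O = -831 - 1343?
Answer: 30436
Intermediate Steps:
O = -2174
O*g = -2174*(-14) = 30436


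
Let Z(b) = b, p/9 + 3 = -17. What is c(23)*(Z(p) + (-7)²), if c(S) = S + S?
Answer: -6026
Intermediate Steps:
p = -180 (p = -27 + 9*(-17) = -27 - 153 = -180)
c(S) = 2*S
c(23)*(Z(p) + (-7)²) = (2*23)*(-180 + (-7)²) = 46*(-180 + 49) = 46*(-131) = -6026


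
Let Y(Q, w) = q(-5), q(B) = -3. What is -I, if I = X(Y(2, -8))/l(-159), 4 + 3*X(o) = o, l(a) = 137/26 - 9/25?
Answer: 4550/9573 ≈ 0.47530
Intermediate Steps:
l(a) = 3191/650 (l(a) = 137*(1/26) - 9*1/25 = 137/26 - 9/25 = 3191/650)
Y(Q, w) = -3
X(o) = -4/3 + o/3
I = -4550/9573 (I = (-4/3 + (1/3)*(-3))/(3191/650) = (-4/3 - 1)*(650/3191) = -7/3*650/3191 = -4550/9573 ≈ -0.47530)
-I = -1*(-4550/9573) = 4550/9573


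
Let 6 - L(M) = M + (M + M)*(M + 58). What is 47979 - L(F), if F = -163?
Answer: 82040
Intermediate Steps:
L(M) = 6 - M - 2*M*(58 + M) (L(M) = 6 - (M + (M + M)*(M + 58)) = 6 - (M + (2*M)*(58 + M)) = 6 - (M + 2*M*(58 + M)) = 6 + (-M - 2*M*(58 + M)) = 6 - M - 2*M*(58 + M))
47979 - L(F) = 47979 - (6 - 117*(-163) - 2*(-163)²) = 47979 - (6 + 19071 - 2*26569) = 47979 - (6 + 19071 - 53138) = 47979 - 1*(-34061) = 47979 + 34061 = 82040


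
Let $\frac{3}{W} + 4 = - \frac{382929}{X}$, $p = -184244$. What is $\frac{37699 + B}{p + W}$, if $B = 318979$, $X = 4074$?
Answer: $- \frac{23732462425}{12259137187} \approx -1.9359$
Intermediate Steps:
$W = - \frac{4074}{133075}$ ($W = \frac{3}{-4 - \frac{382929}{4074}} = \frac{3}{-4 - \frac{127643}{1358}} = \frac{3}{- \frac{133075}{1358}} = 3 \left(- \frac{1358}{133075}\right) = - \frac{4074}{133075} \approx -0.030614$)
$\frac{37699 + B}{p + W} = \frac{37699 + 318979}{-184244 - \frac{4074}{133075}} = \frac{356678}{- \frac{24518274374}{133075}} = 356678 \left(- \frac{133075}{24518274374}\right) = - \frac{23732462425}{12259137187}$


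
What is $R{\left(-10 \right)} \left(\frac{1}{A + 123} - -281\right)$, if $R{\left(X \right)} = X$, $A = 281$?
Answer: $- \frac{567625}{202} \approx -2810.0$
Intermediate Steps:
$R{\left(-10 \right)} \left(\frac{1}{A + 123} - -281\right) = - 10 \left(\frac{1}{281 + 123} - -281\right) = - 10 \left(\frac{1}{404} + 281\right) = \left(-10\right) \frac{113525}{404} = - \frac{567625}{202}$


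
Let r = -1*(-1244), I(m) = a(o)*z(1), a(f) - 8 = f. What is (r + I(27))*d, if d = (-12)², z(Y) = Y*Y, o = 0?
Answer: 180288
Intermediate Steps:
a(f) = 8 + f
z(Y) = Y²
I(m) = 8 (I(m) = (8 + 0)*1² = 8*1 = 8)
d = 144
r = 1244
(r + I(27))*d = (1244 + 8)*144 = 1252*144 = 180288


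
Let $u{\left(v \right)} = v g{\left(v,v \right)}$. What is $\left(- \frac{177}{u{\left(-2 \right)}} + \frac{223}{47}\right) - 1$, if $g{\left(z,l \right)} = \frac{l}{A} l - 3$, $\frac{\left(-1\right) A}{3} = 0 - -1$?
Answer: $- \frac{20381}{1222} \approx -16.678$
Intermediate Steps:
$A = -3$ ($A = - 3 \left(0 - -1\right) = - 3 \left(0 + 1\right) = \left(-3\right) 1 = -3$)
$g{\left(z,l \right)} = -3 - \frac{l^{2}}{3}$ ($g{\left(z,l \right)} = \frac{l}{-3} l - 3 = l \left(- \frac{1}{3}\right) l - 3 = - \frac{l}{3} l - 3 = - \frac{l^{2}}{3} - 3 = -3 - \frac{l^{2}}{3}$)
$u{\left(v \right)} = v \left(-3 - \frac{v^{2}}{3}\right)$
$\left(- \frac{177}{u{\left(-2 \right)}} + \frac{223}{47}\right) - 1 = \left(- \frac{177}{\frac{1}{3} \left(-2\right) \left(-9 - \left(-2\right)^{2}\right)} + \frac{223}{47}\right) - 1 = \left(- \frac{177}{\frac{1}{3} \left(-2\right) \left(-9 - 4\right)} + 223 \cdot \frac{1}{47}\right) - 1 = \left(- \frac{177}{\frac{1}{3} \left(-2\right) \left(-9 - 4\right)} + \frac{223}{47}\right) - 1 = \left(- \frac{177}{\frac{1}{3} \left(-2\right) \left(-13\right)} + \frac{223}{47}\right) - 1 = \left(- \frac{177}{\frac{26}{3}} + \frac{223}{47}\right) - 1 = \left(\left(-177\right) \frac{3}{26} + \frac{223}{47}\right) - 1 = \left(- \frac{531}{26} + \frac{223}{47}\right) - 1 = - \frac{19159}{1222} - 1 = - \frac{20381}{1222}$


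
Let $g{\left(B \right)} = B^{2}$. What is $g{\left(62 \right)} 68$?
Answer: $261392$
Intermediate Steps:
$g{\left(62 \right)} 68 = 62^{2} \cdot 68 = 3844 \cdot 68 = 261392$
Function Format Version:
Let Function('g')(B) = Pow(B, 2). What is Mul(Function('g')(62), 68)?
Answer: 261392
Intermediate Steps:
Mul(Function('g')(62), 68) = Mul(Pow(62, 2), 68) = Mul(3844, 68) = 261392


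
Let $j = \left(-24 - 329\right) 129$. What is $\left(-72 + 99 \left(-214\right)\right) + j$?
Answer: $-66795$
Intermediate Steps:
$j = -45537$ ($j = \left(-353\right) 129 = -45537$)
$\left(-72 + 99 \left(-214\right)\right) + j = \left(-72 + 99 \left(-214\right)\right) - 45537 = \left(-72 - 21186\right) - 45537 = -21258 - 45537 = -66795$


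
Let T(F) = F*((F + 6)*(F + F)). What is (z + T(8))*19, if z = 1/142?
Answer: 4834835/142 ≈ 34048.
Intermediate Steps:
z = 1/142 ≈ 0.0070423
T(F) = 2*F²*(6 + F) (T(F) = F*((6 + F)*(2*F)) = F*(2*F*(6 + F)) = 2*F²*(6 + F))
(z + T(8))*19 = (1/142 + 2*8²*(6 + 8))*19 = (1/142 + 2*64*14)*19 = (1/142 + 1792)*19 = (254465/142)*19 = 4834835/142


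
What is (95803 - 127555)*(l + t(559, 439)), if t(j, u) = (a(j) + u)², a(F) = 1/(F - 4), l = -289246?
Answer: 104893175942352/34225 ≈ 3.0648e+9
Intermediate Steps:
a(F) = 1/(-4 + F)
t(j, u) = (u + 1/(-4 + j))² (t(j, u) = (1/(-4 + j) + u)² = (u + 1/(-4 + j))²)
(95803 - 127555)*(l + t(559, 439)) = (95803 - 127555)*(-289246 + (439 + 1/(-4 + 559))²) = -31752*(-289246 + (439 + 1/555)²) = -31752*(-289246 + (243646/555)²) = -31752*(-289246 + 59363373316/308025) = -31752*(-29731625834/308025) = 104893175942352/34225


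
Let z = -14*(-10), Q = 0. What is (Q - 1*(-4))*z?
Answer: 560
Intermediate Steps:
z = 140
(Q - 1*(-4))*z = (0 - 1*(-4))*140 = (0 + 4)*140 = 4*140 = 560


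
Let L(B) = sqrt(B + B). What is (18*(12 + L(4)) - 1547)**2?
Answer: 1774153 - 95832*sqrt(2) ≈ 1.6386e+6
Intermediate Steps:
L(B) = sqrt(2)*sqrt(B) (L(B) = sqrt(2*B) = sqrt(2)*sqrt(B))
(18*(12 + L(4)) - 1547)**2 = (18*(12 + sqrt(2)*sqrt(4)) - 1547)**2 = (18*(12 + sqrt(2)*2) - 1547)**2 = (18*(12 + 2*sqrt(2)) - 1547)**2 = ((216 + 36*sqrt(2)) - 1547)**2 = (-1331 + 36*sqrt(2))**2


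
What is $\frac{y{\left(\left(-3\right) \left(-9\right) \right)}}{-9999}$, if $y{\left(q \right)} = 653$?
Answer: $- \frac{653}{9999} \approx -0.065307$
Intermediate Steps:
$\frac{y{\left(\left(-3\right) \left(-9\right) \right)}}{-9999} = \frac{653}{-9999} = 653 \left(- \frac{1}{9999}\right) = - \frac{653}{9999}$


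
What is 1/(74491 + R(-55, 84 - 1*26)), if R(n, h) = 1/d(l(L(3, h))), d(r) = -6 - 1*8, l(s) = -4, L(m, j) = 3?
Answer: 14/1042873 ≈ 1.3424e-5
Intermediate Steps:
d(r) = -14 (d(r) = -6 - 8 = -14)
R(n, h) = -1/14 (R(n, h) = 1/(-14) = -1/14)
1/(74491 + R(-55, 84 - 1*26)) = 1/(74491 - 1/14) = 1/(1042873/14) = 14/1042873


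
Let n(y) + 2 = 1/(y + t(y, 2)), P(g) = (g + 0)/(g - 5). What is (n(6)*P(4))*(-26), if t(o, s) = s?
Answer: -195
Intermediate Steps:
P(g) = g/(-5 + g)
n(y) = -2 + 1/(2 + y) (n(y) = -2 + 1/(y + 2) = -2 + 1/(2 + y))
(n(6)*P(4))*(-26) = (((-3 - 2*6)/(2 + 6))*(4/(-5 + 4)))*(-26) = (((-3 - 12)/8)*(4/(-1)))*(-26) = (((⅛)*(-15))*(4*(-1)))*(-26) = -15/8*(-4)*(-26) = (15/2)*(-26) = -195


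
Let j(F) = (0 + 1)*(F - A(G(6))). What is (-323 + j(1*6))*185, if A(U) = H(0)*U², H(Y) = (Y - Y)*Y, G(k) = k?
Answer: -58645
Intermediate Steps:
H(Y) = 0 (H(Y) = 0*Y = 0)
A(U) = 0 (A(U) = 0*U² = 0)
j(F) = F (j(F) = (0 + 1)*(F - 1*0) = 1*(F + 0) = 1*F = F)
(-323 + j(1*6))*185 = (-323 + 1*6)*185 = (-323 + 6)*185 = -317*185 = -58645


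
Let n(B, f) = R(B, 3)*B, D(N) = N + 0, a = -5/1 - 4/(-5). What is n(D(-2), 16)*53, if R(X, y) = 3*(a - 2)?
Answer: 9858/5 ≈ 1971.6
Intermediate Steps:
a = -21/5 (a = -5*1 - 4*(-⅕) = -5 + ⅘ = -21/5 ≈ -4.2000)
D(N) = N
R(X, y) = -93/5 (R(X, y) = 3*(-21/5 - 2) = 3*(-31/5) = -93/5)
n(B, f) = -93*B/5
n(D(-2), 16)*53 = -93/5*(-2)*53 = (186/5)*53 = 9858/5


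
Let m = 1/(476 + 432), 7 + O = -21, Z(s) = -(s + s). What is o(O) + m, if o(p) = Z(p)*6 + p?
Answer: 279665/908 ≈ 308.00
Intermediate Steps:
Z(s) = -2*s
O = -28 (O = -7 - 21 = -28)
o(p) = -11*p (o(p) = -2*p*6 + p = -12*p + p = -11*p)
m = 1/908 ≈ 0.0011013
o(O) + m = -11*(-28) + 1/908 = 308 + 1/908 = 279665/908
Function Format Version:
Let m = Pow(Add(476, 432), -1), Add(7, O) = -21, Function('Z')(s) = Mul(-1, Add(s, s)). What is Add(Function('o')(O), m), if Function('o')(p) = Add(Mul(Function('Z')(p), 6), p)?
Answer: Rational(279665, 908) ≈ 308.00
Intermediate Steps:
Function('Z')(s) = Mul(-2, s) (Function('Z')(s) = Mul(-1, Mul(2, s)) = Mul(-2, s))
O = -28 (O = Add(-7, -21) = -28)
Function('o')(p) = Mul(-11, p) (Function('o')(p) = Add(Mul(Mul(-2, p), 6), p) = Add(Mul(-12, p), p) = Mul(-11, p))
m = Rational(1, 908) (m = Pow(908, -1) = Rational(1, 908) ≈ 0.0011013)
Add(Function('o')(O), m) = Add(Mul(-11, -28), Rational(1, 908)) = Add(308, Rational(1, 908)) = Rational(279665, 908)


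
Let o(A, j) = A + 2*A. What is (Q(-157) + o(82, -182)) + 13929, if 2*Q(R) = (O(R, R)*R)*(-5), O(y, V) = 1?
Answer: 29135/2 ≈ 14568.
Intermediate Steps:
o(A, j) = 3*A
Q(R) = -5*R/2 (Q(R) = ((1*R)*(-5))/2 = (R*(-5))/2 = (-5*R)/2 = -5*R/2)
(Q(-157) + o(82, -182)) + 13929 = (-5/2*(-157) + 3*82) + 13929 = (785/2 + 246) + 13929 = 1277/2 + 13929 = 29135/2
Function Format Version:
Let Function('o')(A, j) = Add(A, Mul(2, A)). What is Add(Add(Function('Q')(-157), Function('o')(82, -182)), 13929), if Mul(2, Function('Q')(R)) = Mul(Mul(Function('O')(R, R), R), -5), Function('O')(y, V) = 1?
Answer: Rational(29135, 2) ≈ 14568.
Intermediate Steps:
Function('o')(A, j) = Mul(3, A)
Function('Q')(R) = Mul(Rational(-5, 2), R) (Function('Q')(R) = Mul(Rational(1, 2), Mul(Mul(1, R), -5)) = Mul(Rational(1, 2), Mul(R, -5)) = Mul(Rational(1, 2), Mul(-5, R)) = Mul(Rational(-5, 2), R))
Add(Add(Function('Q')(-157), Function('o')(82, -182)), 13929) = Add(Add(Mul(Rational(-5, 2), -157), Mul(3, 82)), 13929) = Add(Add(Rational(785, 2), 246), 13929) = Add(Rational(1277, 2), 13929) = Rational(29135, 2)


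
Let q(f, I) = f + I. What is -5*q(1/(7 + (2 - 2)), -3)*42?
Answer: 600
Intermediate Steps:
q(f, I) = I + f
-5*q(1/(7 + (2 - 2)), -3)*42 = -5*(-3 + 1/(7 + (2 - 2)))*42 = -5*(-3 + 1/(7 + 0))*42 = -5*(-3 + 1/7)*42 = -5*(-3 + ⅐)*42 = -5*(-20/7)*42 = (100/7)*42 = 600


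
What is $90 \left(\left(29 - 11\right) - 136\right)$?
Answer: $-10620$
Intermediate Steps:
$90 \left(\left(29 - 11\right) - 136\right) = 90 \left(18 - 136\right) = 90 \left(-118\right) = -10620$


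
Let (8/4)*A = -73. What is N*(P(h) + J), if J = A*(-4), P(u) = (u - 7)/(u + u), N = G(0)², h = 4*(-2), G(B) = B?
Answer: 0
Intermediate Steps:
A = -73/2 (A = (½)*(-73) = -73/2 ≈ -36.500)
h = -8
N = 0 (N = 0² = 0)
P(u) = (-7 + u)/(2*u) (P(u) = (-7 + u)/((2*u)) = (-7 + u)*(1/(2*u)) = (-7 + u)/(2*u))
J = 146 (J = -73/2*(-4) = 146)
N*(P(h) + J) = 0*((½)*(-7 - 8)/(-8) + 146) = 0*((½)*(-⅛)*(-15) + 146) = 0*(15/16 + 146) = 0*(2351/16) = 0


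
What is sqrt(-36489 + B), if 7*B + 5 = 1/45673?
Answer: I*sqrt(3729800652640573)/319711 ≈ 191.02*I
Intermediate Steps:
B = -228364/319711 (B = -5/7 + (1/7)/45673 = -5/7 + (1/7)*(1/45673) = -5/7 + 1/319711 = -228364/319711 ≈ -0.71428)
sqrt(-36489 + B) = sqrt(-36489 - 228364/319711) = sqrt(-11666163043/319711) = I*sqrt(3729800652640573)/319711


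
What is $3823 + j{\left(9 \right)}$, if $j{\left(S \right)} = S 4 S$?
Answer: $4147$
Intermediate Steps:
$j{\left(S \right)} = 4 S^{2}$ ($j{\left(S \right)} = 4 S S = 4 S^{2}$)
$3823 + j{\left(9 \right)} = 3823 + 4 \cdot 9^{2} = 3823 + 4 \cdot 81 = 3823 + 324 = 4147$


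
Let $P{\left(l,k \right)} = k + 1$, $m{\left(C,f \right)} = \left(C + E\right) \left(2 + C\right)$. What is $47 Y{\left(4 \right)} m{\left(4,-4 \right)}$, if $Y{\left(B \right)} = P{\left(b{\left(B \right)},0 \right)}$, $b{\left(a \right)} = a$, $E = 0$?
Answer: $1128$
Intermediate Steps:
$m{\left(C,f \right)} = C \left(2 + C\right)$ ($m{\left(C,f \right)} = \left(C + 0\right) \left(2 + C\right) = C \left(2 + C\right)$)
$P{\left(l,k \right)} = 1 + k$
$Y{\left(B \right)} = 1$ ($Y{\left(B \right)} = 1 + 0 = 1$)
$47 Y{\left(4 \right)} m{\left(4,-4 \right)} = 47 \cdot 1 \cdot 4 \left(2 + 4\right) = 47 \cdot 4 \cdot 6 = 47 \cdot 24 = 1128$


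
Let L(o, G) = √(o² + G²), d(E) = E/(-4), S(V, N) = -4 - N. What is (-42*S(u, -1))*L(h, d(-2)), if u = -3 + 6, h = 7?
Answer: 63*√197 ≈ 884.25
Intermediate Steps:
u = 3
d(E) = -E/4 (d(E) = E*(-¼) = -E/4)
L(o, G) = √(G² + o²)
(-42*S(u, -1))*L(h, d(-2)) = (-42*(-4 - 1*(-1)))*√((-¼*(-2))² + 7²) = (-42*(-4 + 1))*√((½)² + 49) = (-42*(-3))*√(¼ + 49) = 126*√(197/4) = 126*(√197/2) = 63*√197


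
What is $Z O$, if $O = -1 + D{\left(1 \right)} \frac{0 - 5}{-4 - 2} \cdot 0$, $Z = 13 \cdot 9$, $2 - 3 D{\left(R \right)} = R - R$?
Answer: $-117$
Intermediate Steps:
$D{\left(R \right)} = \frac{2}{3}$ ($D{\left(R \right)} = \frac{2}{3} - \frac{R - R}{3} = \frac{2}{3} - 0 = \frac{2}{3} + 0 = \frac{2}{3}$)
$Z = 117$
$O = -1$ ($O = -1 + \frac{2 \frac{0 - 5}{-4 - 2}}{3} \cdot 0 = -1 + \frac{2 \left(- \frac{5}{-6}\right)}{3} \cdot 0 = -1 + \frac{2 \left(\left(-5\right) \left(- \frac{1}{6}\right)\right)}{3} \cdot 0 = -1 + \frac{2}{3} \cdot \frac{5}{6} \cdot 0 = -1 + \frac{5}{9} \cdot 0 = -1 + 0 = -1$)
$Z O = 117 \left(-1\right) = -117$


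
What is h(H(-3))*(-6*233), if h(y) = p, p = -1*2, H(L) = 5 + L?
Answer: 2796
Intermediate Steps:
p = -2
h(y) = -2
h(H(-3))*(-6*233) = -(-12)*233 = -2*(-1398) = 2796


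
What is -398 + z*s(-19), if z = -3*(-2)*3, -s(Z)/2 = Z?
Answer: 286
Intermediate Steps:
s(Z) = -2*Z
z = 18 (z = 6*3 = 18)
-398 + z*s(-19) = -398 + 18*(-2*(-19)) = -398 + 18*38 = -398 + 684 = 286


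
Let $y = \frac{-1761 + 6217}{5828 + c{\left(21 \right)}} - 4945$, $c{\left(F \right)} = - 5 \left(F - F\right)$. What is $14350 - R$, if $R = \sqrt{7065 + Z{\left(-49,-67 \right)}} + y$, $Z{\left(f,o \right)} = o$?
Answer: $\frac{28111701}{1457} - \sqrt{6998} \approx 19211.0$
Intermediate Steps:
$c{\left(F \right)} = 0$ ($c{\left(F \right)} = \left(-5\right) 0 = 0$)
$y = - \frac{7203751}{1457}$ ($y = \frac{-1761 + 6217}{5828 + 0} - 4945 = \frac{4456}{5828} - 4945 = 4456 \cdot \frac{1}{5828} - 4945 = \frac{1114}{1457} - 4945 = - \frac{7203751}{1457} \approx -4944.2$)
$R = - \frac{7203751}{1457} + \sqrt{6998}$ ($R = \sqrt{7065 - 67} - \frac{7203751}{1457} = \sqrt{6998} - \frac{7203751}{1457} = - \frac{7203751}{1457} + \sqrt{6998} \approx -4860.6$)
$14350 - R = 14350 - \left(- \frac{7203751}{1457} + \sqrt{6998}\right) = 14350 + \left(\frac{7203751}{1457} - \sqrt{6998}\right) = \frac{28111701}{1457} - \sqrt{6998}$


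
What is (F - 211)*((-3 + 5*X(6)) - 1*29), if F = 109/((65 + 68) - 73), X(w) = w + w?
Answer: -87857/15 ≈ -5857.1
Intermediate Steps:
X(w) = 2*w
F = 109/60 (F = 109/(133 - 73) = 109/60 ≈ 1.8167)
(F - 211)*((-3 + 5*X(6)) - 1*29) = (109/60 - 211)*((-3 + 5*(2*6)) - 1*29) = -12551*((-3 + 5*12) - 29)/60 = -12551*((-3 + 60) - 29)/60 = -12551*(57 - 29)/60 = -12551/60*28 = -87857/15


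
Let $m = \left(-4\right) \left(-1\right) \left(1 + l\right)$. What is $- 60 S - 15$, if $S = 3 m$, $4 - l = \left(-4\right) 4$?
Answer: $-15135$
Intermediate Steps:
$l = 20$ ($l = 4 - \left(-4\right) 4 = 4 - -16 = 4 + 16 = 20$)
$m = 84$ ($m = \left(-4\right) \left(-1\right) \left(1 + 20\right) = 4 \cdot 21 = 84$)
$S = 252$ ($S = 3 \cdot 84 = 252$)
$- 60 S - 15 = \left(-60\right) 252 - 15 = -15120 - 15 = -15135$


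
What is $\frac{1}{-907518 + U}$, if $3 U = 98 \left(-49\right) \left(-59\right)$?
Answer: $- \frac{3}{2439236} \approx -1.2299 \cdot 10^{-6}$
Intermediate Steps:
$U = \frac{283318}{3}$ ($U = \frac{98 \left(-49\right) \left(-59\right)}{3} = \frac{\left(-4802\right) \left(-59\right)}{3} = \frac{1}{3} \cdot 283318 = \frac{283318}{3} \approx 94439.0$)
$\frac{1}{-907518 + U} = \frac{1}{-907518 + \frac{283318}{3}} = \frac{1}{- \frac{2439236}{3}} = - \frac{3}{2439236}$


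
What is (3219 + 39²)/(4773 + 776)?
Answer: 4740/5549 ≈ 0.85421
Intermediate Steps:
(3219 + 39²)/(4773 + 776) = (3219 + 1521)/5549 = 4740*(1/5549) = 4740/5549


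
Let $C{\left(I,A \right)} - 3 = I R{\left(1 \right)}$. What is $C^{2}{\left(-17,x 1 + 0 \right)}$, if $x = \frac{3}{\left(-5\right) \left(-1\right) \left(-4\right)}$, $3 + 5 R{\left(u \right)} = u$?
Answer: $\frac{2401}{25} \approx 96.04$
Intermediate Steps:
$R{\left(u \right)} = - \frac{3}{5} + \frac{u}{5}$
$x = - \frac{3}{20}$ ($x = \frac{3}{5 \left(-4\right)} = \frac{3}{-20} = 3 \left(- \frac{1}{20}\right) = - \frac{3}{20} \approx -0.15$)
$C{\left(I,A \right)} = 3 - \frac{2 I}{5}$ ($C{\left(I,A \right)} = 3 + I \left(- \frac{3}{5} + \frac{1}{5} \cdot 1\right) = 3 + I \left(- \frac{3}{5} + \frac{1}{5}\right) = 3 + I \left(- \frac{2}{5}\right) = 3 - \frac{2 I}{5}$)
$C^{2}{\left(-17,x 1 + 0 \right)} = \left(3 - - \frac{34}{5}\right)^{2} = \left(3 + \frac{34}{5}\right)^{2} = \left(\frac{49}{5}\right)^{2} = \frac{2401}{25}$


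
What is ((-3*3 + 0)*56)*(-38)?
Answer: 19152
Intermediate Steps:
((-3*3 + 0)*56)*(-38) = ((-9 + 0)*56)*(-38) = -9*56*(-38) = -504*(-38) = 19152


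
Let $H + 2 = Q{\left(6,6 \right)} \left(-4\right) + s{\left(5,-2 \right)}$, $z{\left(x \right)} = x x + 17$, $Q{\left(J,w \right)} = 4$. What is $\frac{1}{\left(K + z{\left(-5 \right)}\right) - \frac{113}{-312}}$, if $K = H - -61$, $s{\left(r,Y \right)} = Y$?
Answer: $\frac{312}{26009} \approx 0.011996$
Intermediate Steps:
$z{\left(x \right)} = 17 + x^{2}$ ($z{\left(x \right)} = x^{2} + 17 = 17 + x^{2}$)
$H = -20$ ($H = -2 + \left(4 \left(-4\right) - 2\right) = -2 - 18 = -20$)
$K = 41$ ($K = -20 - -61 = -20 + 61 = 41$)
$\frac{1}{\left(K + z{\left(-5 \right)}\right) - \frac{113}{-312}} = \frac{1}{\left(41 + \left(17 + \left(-5\right)^{2}\right)\right) - \frac{113}{-312}} = \frac{1}{\left(41 + \left(17 + 25\right)\right) - - \frac{113}{312}} = \frac{1}{\left(41 + 42\right) + \frac{113}{312}} = \frac{1}{83 + \frac{113}{312}} = \frac{1}{\frac{26009}{312}} = \frac{312}{26009}$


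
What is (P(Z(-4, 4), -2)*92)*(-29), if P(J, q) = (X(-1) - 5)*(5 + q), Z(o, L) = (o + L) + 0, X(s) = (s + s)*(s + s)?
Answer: 8004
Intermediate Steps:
X(s) = 4*s² (X(s) = (2*s)*(2*s) = 4*s²)
Z(o, L) = L + o (Z(o, L) = (L + o) + 0 = L + o)
P(J, q) = -5 - q (P(J, q) = (4*(-1)² - 5)*(5 + q) = (4*1 - 5)*(5 + q) = (4 - 5)*(5 + q) = -(5 + q) = -5 - q)
(P(Z(-4, 4), -2)*92)*(-29) = ((-5 - 1*(-2))*92)*(-29) = ((-5 + 2)*92)*(-29) = -3*92*(-29) = -276*(-29) = 8004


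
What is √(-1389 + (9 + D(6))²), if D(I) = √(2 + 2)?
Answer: 2*I*√317 ≈ 35.609*I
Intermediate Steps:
D(I) = 2 (D(I) = √4 = 2)
√(-1389 + (9 + D(6))²) = √(-1389 + (9 + 2)²) = √(-1389 + 11²) = √(-1389 + 121) = √(-1268) = 2*I*√317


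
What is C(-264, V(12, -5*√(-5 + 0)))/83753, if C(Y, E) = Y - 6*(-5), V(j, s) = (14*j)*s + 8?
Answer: -234/83753 ≈ -0.0027939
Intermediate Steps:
V(j, s) = 8 + 14*j*s (V(j, s) = 14*j*s + 8 = 8 + 14*j*s)
C(Y, E) = 30 + Y (C(Y, E) = Y + 30 = 30 + Y)
C(-264, V(12, -5*√(-5 + 0)))/83753 = (30 - 264)/83753 = -234*1/83753 = -234/83753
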